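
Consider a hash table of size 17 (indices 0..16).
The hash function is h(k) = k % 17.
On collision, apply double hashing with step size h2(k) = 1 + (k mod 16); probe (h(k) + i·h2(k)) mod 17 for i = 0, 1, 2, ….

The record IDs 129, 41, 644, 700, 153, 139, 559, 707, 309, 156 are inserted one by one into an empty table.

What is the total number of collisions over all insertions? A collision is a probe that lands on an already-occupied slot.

129: h=10 => slot 10
41: h=7 => slot 7
644: h=15 => slot 15
700: h=3 => slot 3
153: h=0 => slot 0
139: h=3, h2=12, probe 3,15,10,5 => slot 5
559: h=15, h2=16, probe 15,14 => slot 14
707: h=10, h2=4, probe 10,14,1 => slot 1
309: h=3, h2=6, probe 3,9 => slot 9
156: h=3, h2=13, probe 3,16 => slot 16
Table: [153, 707, _, 700, _, 139, _, 41, _, 309, 129, _, _, _, 559, 644, 156]

8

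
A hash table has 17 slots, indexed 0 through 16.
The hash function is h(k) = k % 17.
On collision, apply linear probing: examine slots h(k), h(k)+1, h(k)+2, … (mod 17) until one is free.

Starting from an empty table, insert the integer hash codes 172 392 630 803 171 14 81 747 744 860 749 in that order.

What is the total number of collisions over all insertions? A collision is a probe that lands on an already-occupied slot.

13

Insert 172: h=2, slot 2 empty -> index 2.
Insert 392: h=1, slot 1 empty -> index 1.
Insert 630: h=1, slots 1,2 occupied -> index 3.
Insert 803: h=4, slot 4 empty -> index 4.
Insert 171: h=1, slots 1,2,3,4 occupied -> index 5.
Insert 14: h=14, slot 14 empty -> index 14.
Insert 81: h=13, slot 13 empty -> index 13.
Insert 747: h=16, slot 16 empty -> index 16.
Insert 744: h=13, slots 13,14 occupied -> index 15.
Insert 860: h=10, slot 10 empty -> index 10.
Insert 749: h=1, slots 1,2,3,4,5 occupied -> index 6.
Table: [_, 392, 172, 630, 803, 171, 749, _, _, _, 860, _, _, 81, 14, 744, 747]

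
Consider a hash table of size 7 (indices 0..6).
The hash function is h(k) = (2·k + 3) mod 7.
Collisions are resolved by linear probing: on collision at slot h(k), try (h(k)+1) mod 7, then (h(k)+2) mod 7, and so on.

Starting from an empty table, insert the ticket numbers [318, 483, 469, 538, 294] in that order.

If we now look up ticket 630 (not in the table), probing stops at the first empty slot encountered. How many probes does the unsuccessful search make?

4

318: h=2 -> slot 2
483: h=3 -> slot 3
469: h=3, probe 3,4 -> slot 4
538: h=1 -> slot 1
294: h=3, probe 3,4,5 -> slot 5
Table: [., 538, 318, 483, 469, 294, .]
Lookup 630: h=3, probe 3,4,5,6 → slot 6 empty, not found.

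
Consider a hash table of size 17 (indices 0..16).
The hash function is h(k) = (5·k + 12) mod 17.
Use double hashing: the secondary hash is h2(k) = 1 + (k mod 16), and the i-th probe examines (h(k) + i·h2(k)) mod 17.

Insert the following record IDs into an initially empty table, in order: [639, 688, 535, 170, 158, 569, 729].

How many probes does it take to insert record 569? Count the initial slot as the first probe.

3

639 hashes to 11; slot 11 is free => place at 11.
688 hashes to 1; slot 1 is free => place at 1.
535 hashes to 1, h2=8; 1 taken => place at 9.
170 hashes to 12; slot 12 is free => place at 12.
158 hashes to 3; slot 3 is free => place at 3.
569 hashes to 1, h2=10; 1,11 taken => place at 4.
729 hashes to 2; slot 2 is free => place at 2.
Table: [-, 688, 729, 158, 569, -, -, -, -, 535, -, 639, 170, -, -, -, -]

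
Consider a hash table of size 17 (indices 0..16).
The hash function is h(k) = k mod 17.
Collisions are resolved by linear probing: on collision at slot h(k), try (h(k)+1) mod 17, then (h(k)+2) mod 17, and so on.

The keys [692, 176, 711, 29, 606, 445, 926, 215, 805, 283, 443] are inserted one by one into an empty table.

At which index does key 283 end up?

16

692 hashes to 12; slot 12 is free -> place at 12.
176 hashes to 6; slot 6 is free -> place at 6.
711 hashes to 14; slot 14 is free -> place at 14.
29 hashes to 12; 12 taken -> place at 13.
606 hashes to 11; slot 11 is free -> place at 11.
445 hashes to 3; slot 3 is free -> place at 3.
926 hashes to 8; slot 8 is free -> place at 8.
215 hashes to 11; 11,12,13,14 taken -> place at 15.
805 hashes to 6; 6 taken -> place at 7.
283 hashes to 11; 11,12,13,14,15 taken -> place at 16.
443 hashes to 1; slot 1 is free -> place at 1.
Table: [∅, 443, ∅, 445, ∅, ∅, 176, 805, 926, ∅, ∅, 606, 692, 29, 711, 215, 283]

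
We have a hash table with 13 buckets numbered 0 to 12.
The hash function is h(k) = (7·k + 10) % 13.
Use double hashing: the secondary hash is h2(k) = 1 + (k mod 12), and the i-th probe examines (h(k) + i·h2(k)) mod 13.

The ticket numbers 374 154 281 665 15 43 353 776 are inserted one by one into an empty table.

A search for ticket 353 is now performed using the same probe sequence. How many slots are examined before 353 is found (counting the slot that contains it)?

2

374: h=2 → slot 2
154: h=9 → slot 9
281: h=1 → slot 1
665: h=11 → slot 11
15: h=11, h2=4, probe 11,2,6 → slot 6
43: h=12 → slot 12
353: h=11, h2=6, probe 11,4 → slot 4
776: h=8 → slot 8
Table: [—, 281, 374, —, 353, —, 15, —, 776, 154, —, 665, 43]
Lookup 353: h=11, h2=6, probe 11,4 → found at 4.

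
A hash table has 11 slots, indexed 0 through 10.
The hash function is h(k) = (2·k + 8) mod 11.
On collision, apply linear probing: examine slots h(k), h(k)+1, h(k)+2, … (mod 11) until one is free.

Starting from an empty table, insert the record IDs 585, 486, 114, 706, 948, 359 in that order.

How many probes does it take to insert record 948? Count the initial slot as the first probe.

585: h=1 => slot 1
486: h=1, probe 1,2 => slot 2
114: h=5 => slot 5
706: h=1, probe 1,2,3 => slot 3
948: h=1, probe 1,2,3,4 => slot 4
359: h=0 => slot 0
Table: [359, 585, 486, 706, 948, 114, ., ., ., ., .]

4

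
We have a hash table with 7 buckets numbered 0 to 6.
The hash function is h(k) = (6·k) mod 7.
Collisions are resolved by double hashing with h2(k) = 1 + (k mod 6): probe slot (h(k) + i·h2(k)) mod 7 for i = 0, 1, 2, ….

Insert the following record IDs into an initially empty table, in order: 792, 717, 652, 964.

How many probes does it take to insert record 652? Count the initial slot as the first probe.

792: h=6 -> slot 6
717: h=4 -> slot 4
652: h=6, h2=5, probe 6,4,2 -> slot 2
964: h=2, h2=5, probe 2,0 -> slot 0
Table: [964, ∅, 652, ∅, 717, ∅, 792]

3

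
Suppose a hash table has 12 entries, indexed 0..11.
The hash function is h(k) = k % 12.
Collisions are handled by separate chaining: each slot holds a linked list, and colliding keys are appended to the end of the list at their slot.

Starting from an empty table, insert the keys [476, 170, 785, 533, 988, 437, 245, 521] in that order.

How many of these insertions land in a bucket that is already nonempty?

Insert 476: h=8, bucket 8 empty → new chain.
Insert 170: h=2, bucket 2 empty → new chain.
Insert 785: h=5, bucket 5 empty → new chain.
Insert 533: h=5, bucket 5 nonempty → append to chain.
Insert 988: h=4, bucket 4 empty → new chain.
Insert 437: h=5, bucket 5 nonempty → append to chain.
Insert 245: h=5, bucket 5 nonempty → append to chain.
Insert 521: h=5, bucket 5 nonempty → append to chain.
Final buckets:
0: —
1: —
2: 170
3: —
4: 988
5: 785 -> 533 -> 437 -> 245 -> 521
6: —
7: —
8: 476
9: —
10: —
11: —

4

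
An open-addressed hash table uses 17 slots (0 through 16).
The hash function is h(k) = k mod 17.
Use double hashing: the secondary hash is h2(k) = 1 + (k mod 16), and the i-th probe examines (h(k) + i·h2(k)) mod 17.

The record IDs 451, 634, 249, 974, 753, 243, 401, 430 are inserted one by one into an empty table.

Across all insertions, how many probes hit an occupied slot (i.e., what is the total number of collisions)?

451: h=9 => slot 9
634: h=5 => slot 5
249: h=11 => slot 11
974: h=5, h2=15, probe 5,3 => slot 3
753: h=5, h2=2, probe 5,7 => slot 7
243: h=5, h2=4, probe 5,9,13 => slot 13
401: h=10 => slot 10
430: h=5, h2=15, probe 5,3,1 => slot 1
Table: [-, 430, -, 974, -, 634, -, 753, -, 451, 401, 249, -, 243, -, -, -]

6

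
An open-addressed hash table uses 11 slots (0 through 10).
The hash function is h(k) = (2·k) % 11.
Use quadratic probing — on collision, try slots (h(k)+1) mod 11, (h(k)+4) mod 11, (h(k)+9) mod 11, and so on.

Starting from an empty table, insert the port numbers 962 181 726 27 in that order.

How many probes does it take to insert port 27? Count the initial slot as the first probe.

3

962: h=10 => slot 10
181: h=10, probe 10,0 => slot 0
726: h=0, probe 0,1 => slot 1
27: h=10, probe 10,0,3 => slot 3
Table: [181, 726, _, 27, _, _, _, _, _, _, 962]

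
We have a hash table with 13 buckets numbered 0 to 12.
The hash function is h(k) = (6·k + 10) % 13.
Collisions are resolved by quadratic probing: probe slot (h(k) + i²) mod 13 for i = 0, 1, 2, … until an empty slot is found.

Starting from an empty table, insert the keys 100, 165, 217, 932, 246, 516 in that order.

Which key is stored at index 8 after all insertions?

100: h=12 -> slot 12
165: h=12, probe 12,0 -> slot 0
217: h=12, probe 12,0,3 -> slot 3
932: h=12, probe 12,0,3,8 -> slot 8
246: h=4 -> slot 4
516: h=12, probe 12,0,3,8,2 -> slot 2
Table: [165, ., 516, 217, 246, ., ., ., 932, ., ., ., 100]

932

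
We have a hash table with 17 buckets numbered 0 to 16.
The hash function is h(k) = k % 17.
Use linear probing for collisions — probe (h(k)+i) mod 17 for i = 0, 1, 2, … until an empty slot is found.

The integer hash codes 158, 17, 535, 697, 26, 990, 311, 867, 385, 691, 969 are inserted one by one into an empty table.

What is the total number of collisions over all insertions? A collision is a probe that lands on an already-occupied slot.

158 hashes to 5; slot 5 is free => place at 5.
17 hashes to 0; slot 0 is free => place at 0.
535 hashes to 8; slot 8 is free => place at 8.
697 hashes to 0; 0 taken => place at 1.
26 hashes to 9; slot 9 is free => place at 9.
990 hashes to 4; slot 4 is free => place at 4.
311 hashes to 5; 5 taken => place at 6.
867 hashes to 0; 0,1 taken => place at 2.
385 hashes to 11; slot 11 is free => place at 11.
691 hashes to 11; 11 taken => place at 12.
969 hashes to 0; 0,1,2 taken => place at 3.
Table: [17, 697, 867, 969, 990, 158, 311, ., 535, 26, ., 385, 691, ., ., ., .]

8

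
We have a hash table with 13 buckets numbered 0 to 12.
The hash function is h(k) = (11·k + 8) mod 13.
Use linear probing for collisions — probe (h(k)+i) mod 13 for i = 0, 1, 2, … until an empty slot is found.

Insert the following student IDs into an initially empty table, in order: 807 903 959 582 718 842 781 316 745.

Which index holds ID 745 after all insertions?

807 hashes to 6; slot 6 is free => place at 6.
903 hashes to 9; slot 9 is free => place at 9.
959 hashes to 1; slot 1 is free => place at 1.
582 hashes to 1; 1 taken => place at 2.
718 hashes to 2; 2 taken => place at 3.
842 hashes to 1; 1,2,3 taken => place at 4.
781 hashes to 6; 6 taken => place at 7.
316 hashes to 0; slot 0 is free => place at 0.
745 hashes to 0; 0,1,2,3,4 taken => place at 5.
Table: [316, 959, 582, 718, 842, 745, 807, 781, _, 903, _, _, _]

5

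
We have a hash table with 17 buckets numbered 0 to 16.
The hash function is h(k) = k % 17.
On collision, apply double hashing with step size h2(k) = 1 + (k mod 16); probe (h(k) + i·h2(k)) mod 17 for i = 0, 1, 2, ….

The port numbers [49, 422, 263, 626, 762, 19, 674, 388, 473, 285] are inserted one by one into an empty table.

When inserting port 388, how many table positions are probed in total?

3

49: h=15 => slot 15
422: h=14 => slot 14
263: h=8 => slot 8
626: h=14, h2=3, probe 14,0 => slot 0
762: h=14, h2=11, probe 14,8,2 => slot 2
19: h=2, h2=4, probe 2,6 => slot 6
674: h=11 => slot 11
388: h=14, h2=5, probe 14,2,7 => slot 7
473: h=14, h2=10, probe 14,7,0,10 => slot 10
285: h=13 => slot 13
Table: [626, ., 762, ., ., ., 19, 388, 263, ., 473, 674, ., 285, 422, 49, .]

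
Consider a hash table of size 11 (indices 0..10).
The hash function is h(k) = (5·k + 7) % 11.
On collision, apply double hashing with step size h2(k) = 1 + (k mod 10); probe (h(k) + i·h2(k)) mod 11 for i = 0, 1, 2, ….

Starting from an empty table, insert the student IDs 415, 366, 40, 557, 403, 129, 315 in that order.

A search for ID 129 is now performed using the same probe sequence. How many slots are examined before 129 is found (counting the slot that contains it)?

3

Insert 415: h=3, slot 3 empty -> index 3.
Insert 366: h=0, slot 0 empty -> index 0.
Insert 40: h=9, slot 9 empty -> index 9.
Insert 557: h=9, h2=8, slot 9 occupied -> index 6.
Insert 403: h=9, h2=4, slot 9 occupied -> index 2.
Insert 129: h=3, h2=10, slots 3,2 occupied -> index 1.
Insert 315: h=9, h2=6, slot 9 occupied -> index 4.
Table: [366, 129, 403, 415, 315, _, 557, _, _, 40, _]
Lookup 129: h=3, h2=10, probe 3,2,1 → found at 1.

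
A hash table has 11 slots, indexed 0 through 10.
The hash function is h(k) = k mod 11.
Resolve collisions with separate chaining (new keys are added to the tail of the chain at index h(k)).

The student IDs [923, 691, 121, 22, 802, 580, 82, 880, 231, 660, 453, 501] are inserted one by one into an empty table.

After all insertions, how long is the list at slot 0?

923 → bucket 10
691 → bucket 9
121 → bucket 0
22 → bucket 0 (collision)
802 → bucket 10 (collision)
580 → bucket 8
82 → bucket 5
880 → bucket 0 (collision)
231 → bucket 0 (collision)
660 → bucket 0 (collision)
453 → bucket 2
501 → bucket 6
Final buckets:
0: 121 -> 22 -> 880 -> 231 -> 660
1: -
2: 453
3: -
4: -
5: 82
6: 501
7: -
8: 580
9: 691
10: 923 -> 802

5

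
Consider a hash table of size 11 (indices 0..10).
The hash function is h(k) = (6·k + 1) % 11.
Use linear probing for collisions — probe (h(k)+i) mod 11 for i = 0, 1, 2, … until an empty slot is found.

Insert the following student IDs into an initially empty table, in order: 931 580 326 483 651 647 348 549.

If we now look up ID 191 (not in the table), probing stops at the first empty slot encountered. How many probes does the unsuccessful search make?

Insert 931: h=10, slot 10 empty => index 10.
Insert 580: h=5, slot 5 empty => index 5.
Insert 326: h=10, slot 10 occupied => index 0.
Insert 483: h=6, slot 6 empty => index 6.
Insert 651: h=2, slot 2 empty => index 2.
Insert 647: h=0, slot 0 occupied => index 1.
Insert 348: h=10, slots 10,0,1,2 occupied => index 3.
Insert 549: h=6, slot 6 occupied => index 7.
Table: [326, 647, 651, 348, ., 580, 483, 549, ., ., 931]
Lookup 191: h=3, probe 3,4 → slot 4 empty, not found.

2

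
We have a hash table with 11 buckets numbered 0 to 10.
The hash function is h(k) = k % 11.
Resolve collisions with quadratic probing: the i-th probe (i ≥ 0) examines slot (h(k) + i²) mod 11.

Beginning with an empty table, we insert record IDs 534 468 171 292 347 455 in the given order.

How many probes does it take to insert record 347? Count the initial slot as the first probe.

5

Insert 534: h=6, slot 6 empty → index 6.
Insert 468: h=6, slot 6 occupied → index 7.
Insert 171: h=6, slots 6,7 occupied → index 10.
Insert 292: h=6, slots 6,7,10 occupied → index 4.
Insert 347: h=6, slots 6,7,10,4 occupied → index 0.
Insert 455: h=4, slot 4 occupied → index 5.
Table: [347, _, _, _, 292, 455, 534, 468, _, _, 171]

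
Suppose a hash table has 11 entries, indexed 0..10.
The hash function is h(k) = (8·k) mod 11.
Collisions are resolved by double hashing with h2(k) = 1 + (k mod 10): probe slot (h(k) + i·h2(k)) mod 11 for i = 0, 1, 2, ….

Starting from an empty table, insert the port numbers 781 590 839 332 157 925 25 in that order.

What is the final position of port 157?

781: h=0 → slot 0
590: h=1 → slot 1
839: h=2 → slot 2
332: h=5 → slot 5
157: h=2, h2=8, probe 2,10 → slot 10
925: h=8 → slot 8
25: h=2, h2=6, probe 2,8,3 → slot 3
Table: [781, 590, 839, 25, ., 332, ., ., 925, ., 157]

10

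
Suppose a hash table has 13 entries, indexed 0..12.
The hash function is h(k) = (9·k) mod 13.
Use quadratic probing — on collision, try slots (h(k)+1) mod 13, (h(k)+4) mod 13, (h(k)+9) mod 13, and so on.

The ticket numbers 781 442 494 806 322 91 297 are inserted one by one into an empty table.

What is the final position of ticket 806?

4

Insert 781: h=9, slot 9 empty → index 9.
Insert 442: h=0, slot 0 empty → index 0.
Insert 494: h=0, slot 0 occupied → index 1.
Insert 806: h=0, slots 0,1 occupied → index 4.
Insert 322: h=12, slot 12 empty → index 12.
Insert 91: h=0, slots 0,1,4,9 occupied → index 3.
Insert 297: h=8, slot 8 empty → index 8.
Table: [442, 494, ., 91, 806, ., ., ., 297, 781, ., ., 322]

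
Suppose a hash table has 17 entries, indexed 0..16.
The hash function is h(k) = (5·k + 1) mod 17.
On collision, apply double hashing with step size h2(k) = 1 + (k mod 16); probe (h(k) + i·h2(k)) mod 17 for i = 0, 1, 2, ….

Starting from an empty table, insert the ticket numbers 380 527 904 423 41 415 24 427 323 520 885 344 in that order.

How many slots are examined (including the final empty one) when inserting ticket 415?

3

Insert 380: h=14, slot 14 empty → index 14.
Insert 527: h=1, slot 1 empty → index 1.
Insert 904: h=16, slot 16 empty → index 16.
Insert 423: h=8, slot 8 empty → index 8.
Insert 41: h=2, slot 2 empty → index 2.
Insert 415: h=2, h2=16, slots 2,1 occupied → index 0.
Insert 24: h=2, h2=9, slot 2 occupied → index 11.
Insert 427: h=11, h2=12, slot 11 occupied → index 6.
Insert 323: h=1, h2=4, slot 1 occupied → index 5.
Insert 520: h=0, h2=9, slot 0 occupied → index 9.
Insert 885: h=6, h2=6, slot 6 occupied → index 12.
Insert 344: h=4, slot 4 empty → index 4.
Table: [415, 527, 41, —, 344, 323, 427, —, 423, 520, —, 24, 885, —, 380, —, 904]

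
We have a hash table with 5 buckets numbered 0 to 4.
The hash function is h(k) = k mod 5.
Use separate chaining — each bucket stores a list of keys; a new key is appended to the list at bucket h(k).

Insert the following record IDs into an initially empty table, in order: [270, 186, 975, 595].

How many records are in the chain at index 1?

270 → bucket 0
186 → bucket 1
975 → bucket 0 (collision)
595 → bucket 0 (collision)
Final buckets:
0: 270 -> 975 -> 595
1: 186
2: .
3: .
4: .

1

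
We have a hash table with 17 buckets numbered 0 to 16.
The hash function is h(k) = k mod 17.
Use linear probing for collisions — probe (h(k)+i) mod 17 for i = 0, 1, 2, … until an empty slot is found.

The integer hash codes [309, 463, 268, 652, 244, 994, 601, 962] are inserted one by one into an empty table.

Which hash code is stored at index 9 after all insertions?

309 hashes to 3; slot 3 is free -> place at 3.
463 hashes to 4; slot 4 is free -> place at 4.
268 hashes to 13; slot 13 is free -> place at 13.
652 hashes to 6; slot 6 is free -> place at 6.
244 hashes to 6; 6 taken -> place at 7.
994 hashes to 8; slot 8 is free -> place at 8.
601 hashes to 6; 6,7,8 taken -> place at 9.
962 hashes to 10; slot 10 is free -> place at 10.
Table: [—, —, —, 309, 463, —, 652, 244, 994, 601, 962, —, —, 268, —, —, —]

601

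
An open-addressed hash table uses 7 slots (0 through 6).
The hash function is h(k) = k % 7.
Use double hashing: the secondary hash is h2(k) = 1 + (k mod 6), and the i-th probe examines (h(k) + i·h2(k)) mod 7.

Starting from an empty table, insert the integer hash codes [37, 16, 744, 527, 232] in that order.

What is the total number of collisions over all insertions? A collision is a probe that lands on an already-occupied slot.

37 hashes to 2; slot 2 is free => place at 2.
16 hashes to 2, h2=5; 2 taken => place at 0.
744 hashes to 2, h2=1; 2 taken => place at 3.
527 hashes to 2, h2=6; 2 taken => place at 1.
232 hashes to 1, h2=5; 1 taken => place at 6.
Table: [16, 527, 37, 744, _, _, 232]

4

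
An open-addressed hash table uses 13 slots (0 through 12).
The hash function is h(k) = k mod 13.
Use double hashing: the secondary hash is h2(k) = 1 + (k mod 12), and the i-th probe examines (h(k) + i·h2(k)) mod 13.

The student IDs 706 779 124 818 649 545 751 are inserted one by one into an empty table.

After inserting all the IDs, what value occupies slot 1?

706 hashes to 4; slot 4 is free => place at 4.
779 hashes to 12; slot 12 is free => place at 12.
124 hashes to 7; slot 7 is free => place at 7.
818 hashes to 12, h2=3; 12 taken => place at 2.
649 hashes to 12, h2=2; 12 taken => place at 1.
545 hashes to 12, h2=6; 12 taken => place at 5.
751 hashes to 10; slot 10 is free => place at 10.
Table: [-, 649, 818, -, 706, 545, -, 124, -, -, 751, -, 779]

649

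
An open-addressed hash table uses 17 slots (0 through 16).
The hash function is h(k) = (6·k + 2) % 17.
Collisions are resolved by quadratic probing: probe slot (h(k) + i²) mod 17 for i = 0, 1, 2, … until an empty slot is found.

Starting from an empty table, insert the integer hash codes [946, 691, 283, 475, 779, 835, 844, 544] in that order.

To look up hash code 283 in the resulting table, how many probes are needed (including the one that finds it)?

946 hashes to 0; slot 0 is free => place at 0.
691 hashes to 0; 0 taken => place at 1.
283 hashes to 0; 0,1 taken => place at 4.
475 hashes to 13; slot 13 is free => place at 13.
779 hashes to 1; 1 taken => place at 2.
835 hashes to 14; slot 14 is free => place at 14.
844 hashes to 0; 0,1,4 taken => place at 9.
544 hashes to 2; 2 taken => place at 3.
Table: [946, 691, 779, 544, 283, —, —, —, —, 844, —, —, —, 475, 835, —, —]
Lookup 283: h=0, probe 0,1,4 → found at 4.

3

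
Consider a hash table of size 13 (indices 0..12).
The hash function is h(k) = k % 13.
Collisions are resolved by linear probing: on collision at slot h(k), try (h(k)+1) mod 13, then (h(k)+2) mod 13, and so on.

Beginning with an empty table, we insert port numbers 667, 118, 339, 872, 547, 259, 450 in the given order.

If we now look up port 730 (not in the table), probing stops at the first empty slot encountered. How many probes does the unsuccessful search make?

5

667 hashes to 4; slot 4 is free → place at 4.
118 hashes to 1; slot 1 is free → place at 1.
339 hashes to 1; 1 taken → place at 2.
872 hashes to 1; 1,2 taken → place at 3.
547 hashes to 1; 1,2,3,4 taken → place at 5.
259 hashes to 12; slot 12 is free → place at 12.
450 hashes to 8; slot 8 is free → place at 8.
Table: [., 118, 339, 872, 667, 547, ., ., 450, ., ., ., 259]
Lookup 730: h=2, probe 2,3,4,5,6 → slot 6 empty, not found.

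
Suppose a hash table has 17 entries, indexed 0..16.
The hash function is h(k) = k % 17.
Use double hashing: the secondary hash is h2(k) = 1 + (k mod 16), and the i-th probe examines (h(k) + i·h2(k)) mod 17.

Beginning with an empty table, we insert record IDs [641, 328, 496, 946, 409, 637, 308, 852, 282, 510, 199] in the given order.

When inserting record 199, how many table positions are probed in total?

7

641: h=12 → slot 12
328: h=5 → slot 5
496: h=3 → slot 3
946: h=11 → slot 11
409: h=1 → slot 1
637: h=8 → slot 8
308: h=2 → slot 2
852: h=2, h2=5, probe 2,7 → slot 7
282: h=10 → slot 10
510: h=0 → slot 0
199: h=12, h2=8, probe 12,3,11,2,10,1,9 → slot 9
Table: [510, 409, 308, 496, ∅, 328, ∅, 852, 637, 199, 282, 946, 641, ∅, ∅, ∅, ∅]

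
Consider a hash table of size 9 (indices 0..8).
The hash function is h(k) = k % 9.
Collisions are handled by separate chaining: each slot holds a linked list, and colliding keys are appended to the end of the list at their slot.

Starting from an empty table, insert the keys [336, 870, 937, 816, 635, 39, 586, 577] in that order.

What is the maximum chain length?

336 -> bucket 3
870 -> bucket 6
937 -> bucket 1
816 -> bucket 6 (collision)
635 -> bucket 5
39 -> bucket 3 (collision)
586 -> bucket 1 (collision)
577 -> bucket 1 (collision)
Final buckets:
0: _
1: 937 -> 586 -> 577
2: _
3: 336 -> 39
4: _
5: 635
6: 870 -> 816
7: _
8: _

3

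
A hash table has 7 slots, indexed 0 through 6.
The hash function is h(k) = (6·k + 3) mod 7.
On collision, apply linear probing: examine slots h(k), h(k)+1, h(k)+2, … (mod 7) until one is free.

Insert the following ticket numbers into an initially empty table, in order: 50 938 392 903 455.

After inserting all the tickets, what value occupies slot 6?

455

50: h=2 => slot 2
938: h=3 => slot 3
392: h=3, probe 3,4 => slot 4
903: h=3, probe 3,4,5 => slot 5
455: h=3, probe 3,4,5,6 => slot 6
Table: [—, —, 50, 938, 392, 903, 455]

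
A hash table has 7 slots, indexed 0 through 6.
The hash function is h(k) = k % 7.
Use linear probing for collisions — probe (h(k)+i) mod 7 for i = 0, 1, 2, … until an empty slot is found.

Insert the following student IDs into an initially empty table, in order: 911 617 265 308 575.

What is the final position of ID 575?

3

911 hashes to 1; slot 1 is free => place at 1.
617 hashes to 1; 1 taken => place at 2.
265 hashes to 6; slot 6 is free => place at 6.
308 hashes to 0; slot 0 is free => place at 0.
575 hashes to 1; 1,2 taken => place at 3.
Table: [308, 911, 617, 575, ., ., 265]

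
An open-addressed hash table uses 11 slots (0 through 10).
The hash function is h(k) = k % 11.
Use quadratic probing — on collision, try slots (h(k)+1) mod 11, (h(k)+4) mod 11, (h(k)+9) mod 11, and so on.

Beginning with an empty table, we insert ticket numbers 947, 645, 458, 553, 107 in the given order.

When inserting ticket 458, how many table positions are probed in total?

2

947: h=1 → slot 1
645: h=7 → slot 7
458: h=7, probe 7,8 → slot 8
553: h=3 → slot 3
107: h=8, probe 8,9 → slot 9
Table: [-, 947, -, 553, -, -, -, 645, 458, 107, -]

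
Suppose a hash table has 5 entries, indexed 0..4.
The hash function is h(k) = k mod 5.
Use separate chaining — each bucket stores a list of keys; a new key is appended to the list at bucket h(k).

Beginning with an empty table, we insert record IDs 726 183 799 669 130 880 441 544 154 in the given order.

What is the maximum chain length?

4

726 → bucket 1
183 → bucket 3
799 → bucket 4
669 → bucket 4 (collision)
130 → bucket 0
880 → bucket 0 (collision)
441 → bucket 1 (collision)
544 → bucket 4 (collision)
154 → bucket 4 (collision)
Final buckets:
0: 130 -> 880
1: 726 -> 441
2: ∅
3: 183
4: 799 -> 669 -> 544 -> 154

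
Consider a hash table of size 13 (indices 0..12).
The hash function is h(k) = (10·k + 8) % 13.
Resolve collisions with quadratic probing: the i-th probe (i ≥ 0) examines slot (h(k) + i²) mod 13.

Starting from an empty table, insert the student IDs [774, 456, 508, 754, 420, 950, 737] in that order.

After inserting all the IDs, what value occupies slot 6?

508

774 hashes to 0; slot 0 is free → place at 0.
456 hashes to 5; slot 5 is free → place at 5.
508 hashes to 5; 5 taken → place at 6.
754 hashes to 8; slot 8 is free → place at 8.
420 hashes to 9; slot 9 is free → place at 9.
950 hashes to 5; 5,6,9 taken → place at 1.
737 hashes to 7; slot 7 is free → place at 7.
Table: [774, 950, -, -, -, 456, 508, 737, 754, 420, -, -, -]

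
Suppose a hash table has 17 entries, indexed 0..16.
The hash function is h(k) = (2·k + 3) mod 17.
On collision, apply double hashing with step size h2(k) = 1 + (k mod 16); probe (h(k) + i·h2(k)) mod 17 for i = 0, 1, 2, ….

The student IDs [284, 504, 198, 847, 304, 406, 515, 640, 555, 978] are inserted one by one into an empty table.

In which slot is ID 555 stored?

284: h=10 => slot 10
504: h=8 => slot 8
198: h=8, h2=7, probe 8,15 => slot 15
847: h=14 => slot 14
304: h=16 => slot 16
406: h=16, h2=7, probe 16,6 => slot 6
515: h=13 => slot 13
640: h=8, h2=1, probe 8,9 => slot 9
555: h=8, h2=12, probe 8,3 => slot 3
978: h=4 => slot 4
Table: [—, —, —, 555, 978, —, 406, —, 504, 640, 284, —, —, 515, 847, 198, 304]

3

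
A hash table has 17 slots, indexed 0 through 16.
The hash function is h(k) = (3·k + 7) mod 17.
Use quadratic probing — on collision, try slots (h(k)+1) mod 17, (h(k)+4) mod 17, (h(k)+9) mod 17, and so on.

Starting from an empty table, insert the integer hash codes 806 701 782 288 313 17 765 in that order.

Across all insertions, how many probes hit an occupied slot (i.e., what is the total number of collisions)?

Insert 806: h=11, slot 11 empty => index 11.
Insert 701: h=2, slot 2 empty => index 2.
Insert 782: h=7, slot 7 empty => index 7.
Insert 288: h=4, slot 4 empty => index 4.
Insert 313: h=11, slot 11 occupied => index 12.
Insert 17: h=7, slot 7 occupied => index 8.
Insert 765: h=7, slots 7,8,11 occupied => index 16.
Table: [∅, ∅, 701, ∅, 288, ∅, ∅, 782, 17, ∅, ∅, 806, 313, ∅, ∅, ∅, 765]

5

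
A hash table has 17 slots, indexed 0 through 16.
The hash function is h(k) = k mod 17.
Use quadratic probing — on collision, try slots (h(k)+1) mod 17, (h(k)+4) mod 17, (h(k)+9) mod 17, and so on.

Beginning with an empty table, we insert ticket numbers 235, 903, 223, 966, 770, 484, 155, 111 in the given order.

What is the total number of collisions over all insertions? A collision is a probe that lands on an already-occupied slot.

4

235: h=14 → slot 14
903: h=2 → slot 2
223: h=2, probe 2,3 → slot 3
966: h=14, probe 14,15 → slot 15
770: h=5 → slot 5
484: h=8 → slot 8
155: h=2, probe 2,3,6 → slot 6
111: h=9 → slot 9
Table: [-, -, 903, 223, -, 770, 155, -, 484, 111, -, -, -, -, 235, 966, -]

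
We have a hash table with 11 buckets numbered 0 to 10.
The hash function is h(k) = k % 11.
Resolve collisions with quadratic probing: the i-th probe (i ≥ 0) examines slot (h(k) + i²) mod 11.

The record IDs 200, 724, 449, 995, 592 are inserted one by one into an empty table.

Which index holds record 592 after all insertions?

7

200: h=2 → slot 2
724: h=9 → slot 9
449: h=9, probe 9,10 → slot 10
995: h=5 → slot 5
592: h=9, probe 9,10,2,7 → slot 7
Table: [—, —, 200, —, —, 995, —, 592, —, 724, 449]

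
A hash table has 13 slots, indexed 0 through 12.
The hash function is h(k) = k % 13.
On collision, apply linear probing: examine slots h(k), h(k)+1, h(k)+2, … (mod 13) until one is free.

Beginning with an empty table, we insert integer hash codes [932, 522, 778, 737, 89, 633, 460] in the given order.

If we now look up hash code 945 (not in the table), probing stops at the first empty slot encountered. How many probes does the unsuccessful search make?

6

Insert 932: h=9, slot 9 empty => index 9.
Insert 522: h=2, slot 2 empty => index 2.
Insert 778: h=11, slot 11 empty => index 11.
Insert 737: h=9, slot 9 occupied => index 10.
Insert 89: h=11, slot 11 occupied => index 12.
Insert 633: h=9, slots 9,10,11,12 occupied => index 0.
Insert 460: h=5, slot 5 empty => index 5.
Table: [633, ., 522, ., ., 460, ., ., ., 932, 737, 778, 89]
Lookup 945: h=9, probe 9,10,11,12,0,1 → slot 1 empty, not found.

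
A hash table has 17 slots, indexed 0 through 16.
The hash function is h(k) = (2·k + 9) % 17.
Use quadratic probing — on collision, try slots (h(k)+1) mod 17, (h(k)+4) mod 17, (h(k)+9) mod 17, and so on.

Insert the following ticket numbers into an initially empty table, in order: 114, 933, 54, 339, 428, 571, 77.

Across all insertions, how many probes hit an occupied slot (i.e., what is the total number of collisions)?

2

114: h=16 -> slot 16
933: h=5 -> slot 5
54: h=15 -> slot 15
339: h=7 -> slot 7
428: h=15, probe 15,16,2 -> slot 2
571: h=12 -> slot 12
77: h=10 -> slot 10
Table: [-, -, 428, -, -, 933, -, 339, -, -, 77, -, 571, -, -, 54, 114]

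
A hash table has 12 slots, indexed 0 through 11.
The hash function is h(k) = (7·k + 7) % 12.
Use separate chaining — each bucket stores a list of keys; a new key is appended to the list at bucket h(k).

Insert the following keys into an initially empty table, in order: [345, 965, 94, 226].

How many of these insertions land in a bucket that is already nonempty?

1

345 -> bucket 10
965 -> bucket 6
94 -> bucket 5
226 -> bucket 5 (collision)
Final buckets:
0: -
1: -
2: -
3: -
4: -
5: 94 -> 226
6: 965
7: -
8: -
9: -
10: 345
11: -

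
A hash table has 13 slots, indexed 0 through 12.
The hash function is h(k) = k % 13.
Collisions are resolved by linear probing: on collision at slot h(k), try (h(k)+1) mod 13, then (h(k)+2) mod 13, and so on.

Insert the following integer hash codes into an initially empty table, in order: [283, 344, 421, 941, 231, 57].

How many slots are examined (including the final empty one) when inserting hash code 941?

3

283 hashes to 10; slot 10 is free → place at 10.
344 hashes to 6; slot 6 is free → place at 6.
421 hashes to 5; slot 5 is free → place at 5.
941 hashes to 5; 5,6 taken → place at 7.
231 hashes to 10; 10 taken → place at 11.
57 hashes to 5; 5,6,7 taken → place at 8.
Table: [—, —, —, —, —, 421, 344, 941, 57, —, 283, 231, —]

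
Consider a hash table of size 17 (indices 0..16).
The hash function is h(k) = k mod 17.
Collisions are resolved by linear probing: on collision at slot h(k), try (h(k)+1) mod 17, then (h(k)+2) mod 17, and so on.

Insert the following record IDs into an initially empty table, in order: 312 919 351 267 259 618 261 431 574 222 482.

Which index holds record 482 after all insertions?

312: h=6 → slot 6
919: h=1 → slot 1
351: h=11 → slot 11
267: h=12 → slot 12
259: h=4 → slot 4
618: h=6, probe 6,7 → slot 7
261: h=6, probe 6,7,8 → slot 8
431: h=6, probe 6,7,8,9 → slot 9
574: h=13 → slot 13
222: h=1, probe 1,2 → slot 2
482: h=6, probe 6,7,8,9,10 → slot 10
Table: [., 919, 222, ., 259, ., 312, 618, 261, 431, 482, 351, 267, 574, ., ., .]

10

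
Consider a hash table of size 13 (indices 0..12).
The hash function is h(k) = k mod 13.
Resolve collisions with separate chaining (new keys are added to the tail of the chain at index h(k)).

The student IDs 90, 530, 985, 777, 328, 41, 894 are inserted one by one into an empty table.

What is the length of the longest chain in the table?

4

Insert 90: h=12, bucket 12 empty → new chain.
Insert 530: h=10, bucket 10 empty → new chain.
Insert 985: h=10, bucket 10 nonempty → append to chain.
Insert 777: h=10, bucket 10 nonempty → append to chain.
Insert 328: h=3, bucket 3 empty → new chain.
Insert 41: h=2, bucket 2 empty → new chain.
Insert 894: h=10, bucket 10 nonempty → append to chain.
Final buckets:
0: -
1: -
2: 41
3: 328
4: -
5: -
6: -
7: -
8: -
9: -
10: 530 -> 985 -> 777 -> 894
11: -
12: 90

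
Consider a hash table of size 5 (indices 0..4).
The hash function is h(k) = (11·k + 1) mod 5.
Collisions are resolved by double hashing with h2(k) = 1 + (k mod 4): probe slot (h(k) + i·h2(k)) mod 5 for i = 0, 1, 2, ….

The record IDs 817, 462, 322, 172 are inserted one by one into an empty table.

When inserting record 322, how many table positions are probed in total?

Insert 817: h=3, slot 3 empty -> index 3.
Insert 462: h=3, h2=3, slot 3 occupied -> index 1.
Insert 322: h=3, h2=3, slots 3,1 occupied -> index 4.
Insert 172: h=3, h2=1, slots 3,4 occupied -> index 0.
Table: [172, 462, -, 817, 322]

3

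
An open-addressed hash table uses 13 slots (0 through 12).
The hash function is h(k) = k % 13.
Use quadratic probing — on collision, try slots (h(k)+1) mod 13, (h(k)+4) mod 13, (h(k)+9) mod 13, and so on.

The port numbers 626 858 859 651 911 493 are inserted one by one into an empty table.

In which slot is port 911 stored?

10

626 hashes to 2; slot 2 is free -> place at 2.
858 hashes to 0; slot 0 is free -> place at 0.
859 hashes to 1; slot 1 is free -> place at 1.
651 hashes to 1; 1,2 taken -> place at 5.
911 hashes to 1; 1,2,5 taken -> place at 10.
493 hashes to 12; slot 12 is free -> place at 12.
Table: [858, 859, 626, —, —, 651, —, —, —, —, 911, —, 493]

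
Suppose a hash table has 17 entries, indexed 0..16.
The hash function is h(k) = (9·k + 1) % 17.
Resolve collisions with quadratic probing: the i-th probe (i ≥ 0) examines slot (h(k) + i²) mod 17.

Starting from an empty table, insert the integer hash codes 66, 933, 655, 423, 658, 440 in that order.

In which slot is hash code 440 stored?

9

Insert 66: h=0, slot 0 empty -> index 0.
Insert 933: h=0, slot 0 occupied -> index 1.
Insert 655: h=14, slot 14 empty -> index 14.
Insert 423: h=0, slots 0,1 occupied -> index 4.
Insert 658: h=7, slot 7 empty -> index 7.
Insert 440: h=0, slots 0,1,4 occupied -> index 9.
Table: [66, 933, —, —, 423, —, —, 658, —, 440, —, —, —, —, 655, —, —]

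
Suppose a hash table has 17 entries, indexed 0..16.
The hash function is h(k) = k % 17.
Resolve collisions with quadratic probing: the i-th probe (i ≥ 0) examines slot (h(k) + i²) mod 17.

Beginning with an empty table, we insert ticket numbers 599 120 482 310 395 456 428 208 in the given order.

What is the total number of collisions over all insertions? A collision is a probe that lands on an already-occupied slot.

599: h=4 -> slot 4
120: h=1 -> slot 1
482: h=6 -> slot 6
310: h=4, probe 4,5 -> slot 5
395: h=4, probe 4,5,8 -> slot 8
456: h=14 -> slot 14
428: h=3 -> slot 3
208: h=4, probe 4,5,8,13 -> slot 13
Table: [., 120, ., 428, 599, 310, 482, ., 395, ., ., ., ., 208, 456, ., .]

6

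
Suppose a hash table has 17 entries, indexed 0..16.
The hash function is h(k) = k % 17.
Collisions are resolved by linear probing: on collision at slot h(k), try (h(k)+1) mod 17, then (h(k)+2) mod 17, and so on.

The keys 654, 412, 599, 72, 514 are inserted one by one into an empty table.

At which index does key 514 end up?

7

Insert 654: h=8, slot 8 empty => index 8.
Insert 412: h=4, slot 4 empty => index 4.
Insert 599: h=4, slot 4 occupied => index 5.
Insert 72: h=4, slots 4,5 occupied => index 6.
Insert 514: h=4, slots 4,5,6 occupied => index 7.
Table: [-, -, -, -, 412, 599, 72, 514, 654, -, -, -, -, -, -, -, -]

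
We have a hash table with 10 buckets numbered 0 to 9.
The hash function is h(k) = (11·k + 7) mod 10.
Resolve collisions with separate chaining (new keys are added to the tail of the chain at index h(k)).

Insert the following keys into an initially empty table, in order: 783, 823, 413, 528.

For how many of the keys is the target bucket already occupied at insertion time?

2

783 → bucket 0
823 → bucket 0 (collision)
413 → bucket 0 (collision)
528 → bucket 5
Final buckets:
0: 783 -> 823 -> 413
1: _
2: _
3: _
4: _
5: 528
6: _
7: _
8: _
9: _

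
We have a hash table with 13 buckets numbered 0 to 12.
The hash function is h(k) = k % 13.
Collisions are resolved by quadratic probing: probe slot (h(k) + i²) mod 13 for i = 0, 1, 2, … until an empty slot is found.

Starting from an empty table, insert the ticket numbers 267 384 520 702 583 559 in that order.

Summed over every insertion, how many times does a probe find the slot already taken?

267 hashes to 7; slot 7 is free => place at 7.
384 hashes to 7; 7 taken => place at 8.
520 hashes to 0; slot 0 is free => place at 0.
702 hashes to 0; 0 taken => place at 1.
583 hashes to 11; slot 11 is free => place at 11.
559 hashes to 0; 0,1 taken => place at 4.
Table: [520, 702, ∅, ∅, 559, ∅, ∅, 267, 384, ∅, ∅, 583, ∅]

4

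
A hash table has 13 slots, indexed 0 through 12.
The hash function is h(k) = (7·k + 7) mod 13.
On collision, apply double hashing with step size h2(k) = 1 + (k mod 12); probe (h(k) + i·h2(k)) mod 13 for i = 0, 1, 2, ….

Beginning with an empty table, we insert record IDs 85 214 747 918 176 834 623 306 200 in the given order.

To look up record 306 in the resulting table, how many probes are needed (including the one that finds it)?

85: h=4 -> slot 4
214: h=10 -> slot 10
747: h=10, h2=4, probe 10,1 -> slot 1
918: h=11 -> slot 11
176: h=4, h2=9, probe 4,0 -> slot 0
834: h=8 -> slot 8
623: h=0, h2=12, probe 0,12 -> slot 12
306: h=4, h2=7, probe 4,11,5 -> slot 5
200: h=3 -> slot 3
Table: [176, 747, ∅, 200, 85, 306, ∅, ∅, 834, ∅, 214, 918, 623]
Lookup 306: h=4, h2=7, probe 4,11,5 → found at 5.

3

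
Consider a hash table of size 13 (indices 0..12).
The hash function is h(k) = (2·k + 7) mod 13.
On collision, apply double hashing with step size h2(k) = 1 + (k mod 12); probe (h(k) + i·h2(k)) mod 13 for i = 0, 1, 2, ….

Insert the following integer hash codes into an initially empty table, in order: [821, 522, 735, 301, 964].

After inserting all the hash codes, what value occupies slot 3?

Insert 821: h=11, slot 11 empty => index 11.
Insert 522: h=11, h2=7, slot 11 occupied => index 5.
Insert 735: h=8, slot 8 empty => index 8.
Insert 301: h=11, h2=2, slot 11 occupied => index 0.
Insert 964: h=11, h2=5, slot 11 occupied => index 3.
Table: [301, -, -, 964, -, 522, -, -, 735, -, -, 821, -]

964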